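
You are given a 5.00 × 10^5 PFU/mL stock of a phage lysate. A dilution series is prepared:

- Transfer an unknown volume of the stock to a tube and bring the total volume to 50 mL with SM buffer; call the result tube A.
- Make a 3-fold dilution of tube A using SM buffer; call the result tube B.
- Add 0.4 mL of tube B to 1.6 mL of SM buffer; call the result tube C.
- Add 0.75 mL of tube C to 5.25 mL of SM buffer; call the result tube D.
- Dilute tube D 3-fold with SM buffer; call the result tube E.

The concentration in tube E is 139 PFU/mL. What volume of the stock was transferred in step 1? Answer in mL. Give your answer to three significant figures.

5.00 mL

Step 1: v brought to 50 mL → factor = 50 mL/v
Step 2: 3-fold → factor 3
Step 3: 0.4 mL + 1.6 mL = 2 mL total → factor 2/0.4 = 5
Step 4: 0.75 mL + 5.25 mL = 6 mL total → factor 6/0.75 = 8
Step 5: 3-fold → factor 3
Product of known-step factors = 360
Overall factor = 5.00 × 10^5 PFU/mL / (139 PFU/mL) = 3597.1
Step-1 factor = 3597.1 / 360 = 9.992
v = 50 mL / 9.992 = 5.00 mL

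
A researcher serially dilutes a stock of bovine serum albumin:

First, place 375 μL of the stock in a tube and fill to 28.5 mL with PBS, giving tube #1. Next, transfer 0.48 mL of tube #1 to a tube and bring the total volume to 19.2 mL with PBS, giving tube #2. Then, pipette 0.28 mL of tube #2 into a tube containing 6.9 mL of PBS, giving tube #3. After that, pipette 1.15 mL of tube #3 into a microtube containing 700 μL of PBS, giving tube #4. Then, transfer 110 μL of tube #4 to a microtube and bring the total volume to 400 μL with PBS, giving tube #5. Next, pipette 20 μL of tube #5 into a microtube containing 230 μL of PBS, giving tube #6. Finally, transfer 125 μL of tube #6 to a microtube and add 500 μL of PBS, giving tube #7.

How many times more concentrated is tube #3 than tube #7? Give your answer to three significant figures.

Step 1: 375 μL brought to 28.5 mL → factor 28500/375 = 76
Step 2: 0.48 mL brought to 19.2 mL → factor 19.2/0.48 = 40
Step 3: 0.28 mL + 6.9 mL = 7.18 mL total → factor 7.18/0.28 = 25.643
Step 4: 1.15 mL + 700 μL = 1.85 mL total → factor 1.85/1.15 = 1.6087
Step 5: 110 μL brought to 400 μL → factor 400/110 = 3.6364
Step 6: 20 μL + 230 μL = 250 μL total → factor 250/20 = 12.5
Step 7: 125 μL + 500 μL = 625 μL total → factor 625/125 = 5
Dilution factor to tube #3 = 77954; to tube #7 = 2.8501 × 10^7
[tube #3]/[tube #7] = (factor to tube #7)/(factor to tube #3) = 2.8501 × 10^7/77954 = 366

366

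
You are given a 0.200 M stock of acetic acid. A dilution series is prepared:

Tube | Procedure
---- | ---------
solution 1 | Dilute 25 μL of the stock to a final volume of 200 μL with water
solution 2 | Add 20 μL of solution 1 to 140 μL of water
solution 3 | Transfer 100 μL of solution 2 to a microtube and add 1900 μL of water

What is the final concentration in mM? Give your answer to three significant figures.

Step 1: 25 μL brought to 200 μL → factor 200/25 = 8
Step 2: 20 μL + 140 μL = 160 μL total → factor 160/20 = 8
Step 3: 100 μL + 1900 μL = 2000 μL total → factor 2000/100 = 20
Overall dilution factor = 8 × 8 × 20 = 1280
Final = 0.200 M / 1280 = 0.0001563 M = 0.156 mM

0.156 mM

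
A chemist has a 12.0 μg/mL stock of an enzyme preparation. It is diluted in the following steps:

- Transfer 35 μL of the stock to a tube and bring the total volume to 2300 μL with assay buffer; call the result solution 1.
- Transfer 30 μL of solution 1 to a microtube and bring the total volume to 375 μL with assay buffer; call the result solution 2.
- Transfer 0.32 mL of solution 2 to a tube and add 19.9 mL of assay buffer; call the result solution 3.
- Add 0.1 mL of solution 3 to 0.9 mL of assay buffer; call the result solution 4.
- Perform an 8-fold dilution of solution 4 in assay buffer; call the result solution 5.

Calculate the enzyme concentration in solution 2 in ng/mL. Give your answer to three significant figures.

Step 1: 35 μL brought to 2300 μL → factor 2300/35 = 65.714
Step 2: 30 μL brought to 375 μL → factor 375/30 = 12.5
Dilution factor through solution 2 = 65.714 × 12.5 = 821.43
[solution 2] = 12.0 μg/mL / 821.43 = 0.01461 μg/mL = 14.6 ng/mL

14.6 ng/mL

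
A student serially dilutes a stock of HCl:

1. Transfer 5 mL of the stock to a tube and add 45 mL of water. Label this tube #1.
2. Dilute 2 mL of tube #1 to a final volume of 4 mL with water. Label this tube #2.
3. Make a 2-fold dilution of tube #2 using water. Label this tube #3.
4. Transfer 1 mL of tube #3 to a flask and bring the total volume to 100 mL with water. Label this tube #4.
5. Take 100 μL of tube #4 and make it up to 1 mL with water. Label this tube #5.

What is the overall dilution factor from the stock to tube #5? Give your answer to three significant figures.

4.00 × 10^4

Step 1: 5 mL + 45 mL = 50 mL total → factor 50/5 = 10
Step 2: 2 mL brought to 4 mL → factor 4/2 = 2
Step 3: 2-fold → factor 2
Step 4: 1 mL brought to 100 mL → factor 100/1 = 100
Step 5: 100 μL brought to 1 mL → factor 1000/100 = 10
Overall dilution factor = 10 × 2 × 2 × 100 × 10 = 40000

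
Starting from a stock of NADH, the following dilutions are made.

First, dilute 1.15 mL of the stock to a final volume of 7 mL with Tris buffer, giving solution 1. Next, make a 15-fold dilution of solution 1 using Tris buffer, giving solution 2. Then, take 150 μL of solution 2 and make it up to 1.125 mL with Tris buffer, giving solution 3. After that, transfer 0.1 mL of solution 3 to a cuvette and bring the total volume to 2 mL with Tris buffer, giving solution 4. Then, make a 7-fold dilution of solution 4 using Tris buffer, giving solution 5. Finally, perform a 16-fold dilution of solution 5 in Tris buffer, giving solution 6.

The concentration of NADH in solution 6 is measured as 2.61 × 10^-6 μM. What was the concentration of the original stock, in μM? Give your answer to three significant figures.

Step 1: 1.15 mL brought to 7 mL → factor 7/1.15 = 6.087
Step 2: 15-fold → factor 15
Step 3: 150 μL brought to 1.125 mL → factor 1125/150 = 7.5
Step 4: 0.1 mL brought to 2 mL → factor 2/0.1 = 20
Step 5: 7-fold → factor 7
Step 6: 16-fold → factor 16
Overall dilution factor = 6.087 × 15 × 7.5 × 20 × 7 × 16 = 1.5339 × 10^6
Stock = 2.61 × 10^-6 μM × 1.5339 × 10^6 = 4.00 μM

4.00 μM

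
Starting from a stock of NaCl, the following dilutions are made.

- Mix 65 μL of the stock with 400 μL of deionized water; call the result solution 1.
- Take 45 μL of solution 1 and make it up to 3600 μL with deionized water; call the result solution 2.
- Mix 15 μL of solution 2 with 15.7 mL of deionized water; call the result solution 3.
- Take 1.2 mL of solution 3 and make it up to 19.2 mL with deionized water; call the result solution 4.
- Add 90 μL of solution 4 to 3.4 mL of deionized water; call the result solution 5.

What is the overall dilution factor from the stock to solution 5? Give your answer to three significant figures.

Step 1: 65 μL + 400 μL = 465 μL total → factor 465/65 = 7.1538
Step 2: 45 μL brought to 3600 μL → factor 3600/45 = 80
Step 3: 15 μL + 15.7 mL = 15715 μL total → factor 15715/15 = 1047.7
Step 4: 1.2 mL brought to 19.2 mL → factor 19.2/1.2 = 16
Step 5: 90 μL + 3.4 mL = 3490 μL total → factor 3490/90 = 38.778
Overall dilution factor = 7.1538 × 80 × 1047.7 × 16 × 38.778 = 3.7201 × 10^8

3.72 × 10^8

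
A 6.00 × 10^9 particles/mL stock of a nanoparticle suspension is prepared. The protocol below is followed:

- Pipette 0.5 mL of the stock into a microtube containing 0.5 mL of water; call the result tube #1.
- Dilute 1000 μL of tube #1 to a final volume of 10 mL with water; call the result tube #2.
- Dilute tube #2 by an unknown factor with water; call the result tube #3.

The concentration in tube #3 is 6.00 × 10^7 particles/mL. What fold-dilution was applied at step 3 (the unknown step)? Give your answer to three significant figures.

Step 1: 0.5 mL + 0.5 mL = 1 mL total → factor 1/0.5 = 2
Step 2: 1000 μL brought to 10 mL → factor 10000/1000 = 10
Step 3: unknown factor x
Product of known-step factors = 20
Overall factor = 6.00 × 10^9 particles/mL / (6.00 × 10^7 particles/mL) = 100
x = 100 / 20 = 5.00

5.00-fold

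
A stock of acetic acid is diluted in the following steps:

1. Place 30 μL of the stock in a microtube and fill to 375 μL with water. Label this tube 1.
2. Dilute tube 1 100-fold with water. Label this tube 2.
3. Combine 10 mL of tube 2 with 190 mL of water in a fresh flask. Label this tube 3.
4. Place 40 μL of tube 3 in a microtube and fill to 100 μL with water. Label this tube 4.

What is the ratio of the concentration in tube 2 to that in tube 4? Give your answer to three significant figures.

Step 1: 30 μL brought to 375 μL → factor 375/30 = 12.5
Step 2: 100-fold → factor 100
Step 3: 10 mL + 190 mL = 200 mL total → factor 200/10 = 20
Step 4: 40 μL brought to 100 μL → factor 100/40 = 2.5
Dilution factor to tube 2 = 1250; to tube 4 = 62500
[tube 2]/[tube 4] = (factor to tube 4)/(factor to tube 2) = 62500/1250 = 50.0

50.0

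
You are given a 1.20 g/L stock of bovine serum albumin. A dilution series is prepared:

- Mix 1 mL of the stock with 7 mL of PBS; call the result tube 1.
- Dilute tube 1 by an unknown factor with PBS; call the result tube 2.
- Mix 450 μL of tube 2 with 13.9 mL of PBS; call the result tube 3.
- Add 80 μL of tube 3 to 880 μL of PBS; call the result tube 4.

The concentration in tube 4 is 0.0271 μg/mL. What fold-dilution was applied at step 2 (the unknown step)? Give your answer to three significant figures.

Step 1: 1 mL + 7 mL = 8 mL total → factor 8/1 = 8
Step 2: unknown factor x
Step 3: 450 μL + 13.9 mL = 14350 μL total → factor 14350/450 = 31.889
Step 4: 80 μL + 880 μL = 960 μL total → factor 960/80 = 12
Product of known-step factors = 3061.3
Overall factor = 1.20 g/L / (0.0271 μg/mL) = 44280
x = 44280 / 3061.3 = 14.5

14.5-fold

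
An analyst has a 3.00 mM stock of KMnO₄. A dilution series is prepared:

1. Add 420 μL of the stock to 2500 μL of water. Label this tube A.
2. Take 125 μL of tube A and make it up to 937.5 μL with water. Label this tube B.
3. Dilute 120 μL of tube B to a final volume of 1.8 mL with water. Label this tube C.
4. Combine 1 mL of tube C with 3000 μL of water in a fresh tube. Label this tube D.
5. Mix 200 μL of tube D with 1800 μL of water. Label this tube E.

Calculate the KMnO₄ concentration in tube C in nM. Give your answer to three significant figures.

Step 1: 420 μL + 2500 μL = 2920 μL total → factor 2920/420 = 6.9524
Step 2: 125 μL brought to 937.5 μL → factor 937.5/125 = 7.5
Step 3: 120 μL brought to 1.8 mL → factor 1800/120 = 15
Dilution factor through tube C = 6.9524 × 7.5 × 15 = 782.14
[tube C] = 3.00 mM / 782.14 = 0.003836 mM = 3.84 × 10^3 nM

3.84 × 10^3 nM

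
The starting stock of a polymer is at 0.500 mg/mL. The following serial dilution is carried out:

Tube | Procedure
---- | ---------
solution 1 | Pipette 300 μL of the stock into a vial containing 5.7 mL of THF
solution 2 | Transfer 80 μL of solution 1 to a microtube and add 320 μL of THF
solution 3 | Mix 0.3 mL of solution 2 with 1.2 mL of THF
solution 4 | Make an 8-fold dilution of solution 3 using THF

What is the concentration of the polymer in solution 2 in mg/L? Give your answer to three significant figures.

5.00 mg/L

Step 1: 300 μL + 5.7 mL = 6000 μL total → factor 6000/300 = 20
Step 2: 80 μL + 320 μL = 400 μL total → factor 400/80 = 5
Dilution factor through solution 2 = 20 × 5 = 100
[solution 2] = 0.500 mg/mL / 100 = 0.005000 mg/mL = 5.00 mg/L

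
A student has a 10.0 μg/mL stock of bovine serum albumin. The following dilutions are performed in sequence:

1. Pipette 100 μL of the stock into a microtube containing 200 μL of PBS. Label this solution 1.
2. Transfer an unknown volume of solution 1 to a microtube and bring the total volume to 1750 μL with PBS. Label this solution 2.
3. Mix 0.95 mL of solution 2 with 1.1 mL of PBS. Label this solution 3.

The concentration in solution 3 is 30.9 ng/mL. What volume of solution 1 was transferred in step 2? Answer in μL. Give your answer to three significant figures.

35.0 μL

Step 1: 100 μL + 200 μL = 300 μL total → factor 300/100 = 3
Step 2: v brought to 1750 μL → factor = 1750 μL/v
Step 3: 0.95 mL + 1.1 mL = 2.05 mL total → factor 2.05/0.95 = 2.1579
Product of known-step factors = 6.4737
Overall factor = 10.0 μg/mL / (30.9 ng/mL) = 323.62
Step-2 factor = 323.62 / 6.4737 = 49.991
v = 1750 μL / 49.991 = 35.0 μL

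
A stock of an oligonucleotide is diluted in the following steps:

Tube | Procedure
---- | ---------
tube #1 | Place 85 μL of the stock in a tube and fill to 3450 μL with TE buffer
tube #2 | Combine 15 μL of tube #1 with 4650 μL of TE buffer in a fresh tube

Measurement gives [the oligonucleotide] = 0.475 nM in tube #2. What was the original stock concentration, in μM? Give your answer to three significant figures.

6.00 μM

Step 1: 85 μL brought to 3450 μL → factor 3450/85 = 40.588
Step 2: 15 μL + 4650 μL = 4665 μL total → factor 4665/15 = 311
Overall dilution factor = 40.588 × 311 = 12623
Stock = 0.475 nM × 12623 = 5996 nM = 6.00 μM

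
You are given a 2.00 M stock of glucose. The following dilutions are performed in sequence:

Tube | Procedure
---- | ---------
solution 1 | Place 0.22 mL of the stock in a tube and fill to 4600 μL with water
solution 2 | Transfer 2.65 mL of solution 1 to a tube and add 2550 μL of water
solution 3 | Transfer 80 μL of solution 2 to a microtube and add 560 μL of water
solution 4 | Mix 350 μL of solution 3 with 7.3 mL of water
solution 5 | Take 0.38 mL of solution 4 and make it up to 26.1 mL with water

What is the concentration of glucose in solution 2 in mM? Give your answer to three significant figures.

48.7 mM

Step 1: 0.22 mL brought to 4600 μL → factor 4.6/0.22 = 20.909
Step 2: 2.65 mL + 2550 μL = 5.2 mL total → factor 5.2/2.65 = 1.9623
Dilution factor through solution 2 = 20.909 × 1.9623 = 41.029
[solution 2] = 2.00 M / 41.029 = 0.04875 M = 48.7 mM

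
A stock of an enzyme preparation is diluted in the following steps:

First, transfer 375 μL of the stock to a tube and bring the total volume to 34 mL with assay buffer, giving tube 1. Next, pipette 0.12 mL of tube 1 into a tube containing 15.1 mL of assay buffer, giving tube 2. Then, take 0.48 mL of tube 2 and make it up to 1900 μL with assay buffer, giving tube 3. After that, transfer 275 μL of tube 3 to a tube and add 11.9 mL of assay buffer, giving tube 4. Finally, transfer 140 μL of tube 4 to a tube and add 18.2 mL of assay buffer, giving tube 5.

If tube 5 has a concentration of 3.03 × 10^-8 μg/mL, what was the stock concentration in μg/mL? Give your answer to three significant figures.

Step 1: 375 μL brought to 34 mL → factor 34000/375 = 90.667
Step 2: 0.12 mL + 15.1 mL = 15.22 mL total → factor 15.22/0.12 = 126.83
Step 3: 0.48 mL brought to 1900 μL → factor 1.9/0.48 = 3.9583
Step 4: 275 μL + 11.9 mL = 12175 μL total → factor 12175/275 = 44.273
Step 5: 140 μL + 18.2 mL = 18340 μL total → factor 18340/140 = 131
Overall dilution factor = 90.667 × 126.83 × 3.9583 × 44.273 × 131 = 2.64 × 10^8
Stock = 3.03 × 10^-8 μg/mL × 2.64 × 10^8 = 8.00 μg/mL

8.00 μg/mL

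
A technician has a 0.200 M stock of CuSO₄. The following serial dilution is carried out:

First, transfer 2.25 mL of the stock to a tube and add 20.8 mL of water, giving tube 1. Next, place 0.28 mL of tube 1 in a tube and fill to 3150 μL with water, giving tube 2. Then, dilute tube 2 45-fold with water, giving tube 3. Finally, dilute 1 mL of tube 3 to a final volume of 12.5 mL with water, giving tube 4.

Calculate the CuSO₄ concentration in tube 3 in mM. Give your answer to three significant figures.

Step 1: 2.25 mL + 20.8 mL = 23.05 mL total → factor 23.05/2.25 = 10.244
Step 2: 0.28 mL brought to 3150 μL → factor 3.15/0.28 = 11.25
Step 3: 45-fold → factor 45
Dilution factor through tube 3 = 10.244 × 11.25 × 45 = 5186.2
[tube 3] = 0.200 M / 5186.2 = 3.856 × 10^-5 M = 0.0386 mM

0.0386 mM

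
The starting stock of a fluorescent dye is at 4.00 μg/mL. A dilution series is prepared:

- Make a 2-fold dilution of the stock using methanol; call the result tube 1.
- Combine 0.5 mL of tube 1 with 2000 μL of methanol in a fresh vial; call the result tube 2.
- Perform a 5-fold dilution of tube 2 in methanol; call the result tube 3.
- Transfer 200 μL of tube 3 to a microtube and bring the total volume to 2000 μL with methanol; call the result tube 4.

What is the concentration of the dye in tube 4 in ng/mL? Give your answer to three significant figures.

Step 1: 2-fold → factor 2
Step 2: 0.5 mL + 2000 μL = 2.5 mL total → factor 2.5/0.5 = 5
Step 3: 5-fold → factor 5
Step 4: 200 μL brought to 2000 μL → factor 2000/200 = 10
Overall dilution factor = 2 × 5 × 5 × 10 = 500
Final = 4.00 μg/mL / 500 = 0.008000 μg/mL = 8.00 ng/mL

8.00 ng/mL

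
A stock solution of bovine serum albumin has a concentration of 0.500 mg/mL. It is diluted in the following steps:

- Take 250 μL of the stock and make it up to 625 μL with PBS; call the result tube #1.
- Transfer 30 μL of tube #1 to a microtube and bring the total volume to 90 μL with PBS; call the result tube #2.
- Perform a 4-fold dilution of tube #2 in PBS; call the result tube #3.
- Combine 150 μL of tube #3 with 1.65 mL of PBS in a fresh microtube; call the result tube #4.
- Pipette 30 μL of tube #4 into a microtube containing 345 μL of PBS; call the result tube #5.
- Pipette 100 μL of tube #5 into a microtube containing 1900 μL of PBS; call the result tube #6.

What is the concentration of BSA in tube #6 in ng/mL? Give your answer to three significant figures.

5.56 ng/mL

Step 1: 250 μL brought to 625 μL → factor 625/250 = 2.5
Step 2: 30 μL brought to 90 μL → factor 90/30 = 3
Step 3: 4-fold → factor 4
Step 4: 150 μL + 1.65 mL = 1800 μL total → factor 1800/150 = 12
Step 5: 30 μL + 345 μL = 375 μL total → factor 375/30 = 12.5
Step 6: 100 μL + 1900 μL = 2000 μL total → factor 2000/100 = 20
Overall dilution factor = 2.5 × 3 × 4 × 12 × 12.5 × 20 = 90000
Final = 0.500 mg/mL / 90000 = 5.556 × 10^-6 mg/mL = 5.56 ng/mL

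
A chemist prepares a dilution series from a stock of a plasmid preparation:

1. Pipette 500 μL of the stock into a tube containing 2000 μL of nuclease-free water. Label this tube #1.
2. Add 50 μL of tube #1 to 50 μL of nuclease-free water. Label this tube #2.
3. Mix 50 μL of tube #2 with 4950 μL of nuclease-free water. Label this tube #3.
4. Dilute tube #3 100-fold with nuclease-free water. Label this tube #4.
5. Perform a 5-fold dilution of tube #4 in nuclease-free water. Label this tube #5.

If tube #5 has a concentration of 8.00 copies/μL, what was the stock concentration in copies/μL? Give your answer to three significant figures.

Step 1: 500 μL + 2000 μL = 2500 μL total → factor 2500/500 = 5
Step 2: 50 μL + 50 μL = 100 μL total → factor 100/50 = 2
Step 3: 50 μL + 4950 μL = 5000 μL total → factor 5000/50 = 100
Step 4: 100-fold → factor 100
Step 5: 5-fold → factor 5
Overall dilution factor = 5 × 2 × 100 × 100 × 5 = 5 × 10^5
Stock = 8.00 copies/μL × 5 × 10^5 = 4.00 × 10^6 copies/μL

4.00 × 10^6 copies/μL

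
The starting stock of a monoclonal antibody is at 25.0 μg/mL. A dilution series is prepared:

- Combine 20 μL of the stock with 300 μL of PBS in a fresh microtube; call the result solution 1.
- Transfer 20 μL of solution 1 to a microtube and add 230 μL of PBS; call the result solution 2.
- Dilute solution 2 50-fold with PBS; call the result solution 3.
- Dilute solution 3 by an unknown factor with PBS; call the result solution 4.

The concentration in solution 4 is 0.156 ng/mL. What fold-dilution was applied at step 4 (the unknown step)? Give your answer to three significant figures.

16.0-fold

Step 1: 20 μL + 300 μL = 320 μL total → factor 320/20 = 16
Step 2: 20 μL + 230 μL = 250 μL total → factor 250/20 = 12.5
Step 3: 50-fold → factor 50
Step 4: unknown factor x
Product of known-step factors = 10000
Overall factor = 25.0 μg/mL / (0.156 ng/mL) = 1.6026 × 10^5
x = 1.6026 × 10^5 / 10000 = 16.0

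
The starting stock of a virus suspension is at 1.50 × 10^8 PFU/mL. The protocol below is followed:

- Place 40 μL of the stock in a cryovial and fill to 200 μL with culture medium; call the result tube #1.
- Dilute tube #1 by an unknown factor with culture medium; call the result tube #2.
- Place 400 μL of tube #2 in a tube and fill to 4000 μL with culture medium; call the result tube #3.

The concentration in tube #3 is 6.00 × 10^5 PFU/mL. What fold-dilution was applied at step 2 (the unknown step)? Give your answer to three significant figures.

5.00-fold

Step 1: 40 μL brought to 200 μL → factor 200/40 = 5
Step 2: unknown factor x
Step 3: 400 μL brought to 4000 μL → factor 4000/400 = 10
Product of known-step factors = 50
Overall factor = 1.50 × 10^8 PFU/mL / (6.00 × 10^5 PFU/mL) = 250
x = 250 / 50 = 5.00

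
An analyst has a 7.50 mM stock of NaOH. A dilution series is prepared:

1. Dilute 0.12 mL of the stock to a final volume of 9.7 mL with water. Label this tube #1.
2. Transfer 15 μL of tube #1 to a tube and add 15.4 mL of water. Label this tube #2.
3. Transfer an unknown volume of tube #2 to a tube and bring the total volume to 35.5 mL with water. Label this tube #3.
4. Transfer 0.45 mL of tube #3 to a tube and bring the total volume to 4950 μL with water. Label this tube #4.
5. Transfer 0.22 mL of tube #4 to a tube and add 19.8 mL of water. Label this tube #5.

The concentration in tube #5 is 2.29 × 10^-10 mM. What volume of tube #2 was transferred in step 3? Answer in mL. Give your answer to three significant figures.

0.0901 mL

Step 1: 0.12 mL brought to 9.7 mL → factor 9.7/0.12 = 80.833
Step 2: 15 μL + 15.4 mL = 15415 μL total → factor 15415/15 = 1027.7
Step 3: v brought to 35.5 mL → factor = 35.5 mL/v
Step 4: 0.45 mL brought to 4950 μL → factor 4.95/0.45 = 11
Step 5: 0.22 mL + 19.8 mL = 20.02 mL total → factor 20.02/0.22 = 91
Product of known-step factors = 8.3153 × 10^7
Overall factor = 7.50 mM / (2.29 × 10^-10 mM) = 3.2751 × 10^10
Step-3 factor = 3.2751 × 10^10 / 8.3153 × 10^7 = 393.87
v = 35.5 mL / 393.87 = 0.0901 mL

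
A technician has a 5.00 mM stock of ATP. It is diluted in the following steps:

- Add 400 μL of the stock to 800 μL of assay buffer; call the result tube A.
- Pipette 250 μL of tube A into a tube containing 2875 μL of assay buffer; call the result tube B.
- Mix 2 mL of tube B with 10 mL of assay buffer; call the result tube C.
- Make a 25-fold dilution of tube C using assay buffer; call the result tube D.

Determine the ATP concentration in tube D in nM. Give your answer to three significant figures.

889 nM

Step 1: 400 μL + 800 μL = 1200 μL total → factor 1200/400 = 3
Step 2: 250 μL + 2875 μL = 3125 μL total → factor 3125/250 = 12.5
Step 3: 2 mL + 10 mL = 12 mL total → factor 12/2 = 6
Step 4: 25-fold → factor 25
Overall dilution factor = 3 × 12.5 × 6 × 25 = 5625
Final = 5.00 mM / 5625 = 0.0008889 mM = 889 nM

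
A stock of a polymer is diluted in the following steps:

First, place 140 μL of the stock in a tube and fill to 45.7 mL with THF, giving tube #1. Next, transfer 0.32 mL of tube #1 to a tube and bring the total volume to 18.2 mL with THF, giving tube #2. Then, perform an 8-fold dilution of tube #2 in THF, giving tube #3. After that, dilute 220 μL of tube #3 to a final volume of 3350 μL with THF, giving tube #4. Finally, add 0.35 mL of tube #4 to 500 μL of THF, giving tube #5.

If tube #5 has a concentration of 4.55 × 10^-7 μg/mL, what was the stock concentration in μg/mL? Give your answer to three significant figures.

Step 1: 140 μL brought to 45.7 mL → factor 45700/140 = 326.43
Step 2: 0.32 mL brought to 18.2 mL → factor 18.2/0.32 = 56.875
Step 3: 8-fold → factor 8
Step 4: 220 μL brought to 3350 μL → factor 3350/220 = 15.227
Step 5: 0.35 mL + 500 μL = 0.85 mL total → factor 0.85/0.35 = 2.4286
Overall dilution factor = 326.43 × 56.875 × 8 × 15.227 × 2.4286 = 5.4925 × 10^6
Stock = 4.55 × 10^-7 μg/mL × 5.4925 × 10^6 = 2.50 μg/mL

2.50 μg/mL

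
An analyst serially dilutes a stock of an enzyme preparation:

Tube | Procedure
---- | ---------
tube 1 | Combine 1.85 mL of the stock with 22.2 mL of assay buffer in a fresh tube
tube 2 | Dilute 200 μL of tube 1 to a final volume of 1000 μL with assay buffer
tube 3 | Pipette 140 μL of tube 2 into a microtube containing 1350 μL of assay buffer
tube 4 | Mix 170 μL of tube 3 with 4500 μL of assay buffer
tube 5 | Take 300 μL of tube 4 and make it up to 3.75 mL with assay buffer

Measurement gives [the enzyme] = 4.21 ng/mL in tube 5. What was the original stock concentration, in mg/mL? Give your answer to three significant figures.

Step 1: 1.85 mL + 22.2 mL = 24.05 mL total → factor 24.05/1.85 = 13
Step 2: 200 μL brought to 1000 μL → factor 1000/200 = 5
Step 3: 140 μL + 1350 μL = 1490 μL total → factor 1490/140 = 10.643
Step 4: 170 μL + 4500 μL = 4670 μL total → factor 4670/170 = 27.471
Step 5: 300 μL brought to 3.75 mL → factor 3750/300 = 12.5
Overall dilution factor = 13 × 5 × 10.643 × 27.471 × 12.5 = 2.3755 × 10^5
Stock = 4.21 ng/mL × 2.3755 × 10^5 = 1.000 × 10^6 ng/mL = 1.00 mg/mL

1.00 mg/mL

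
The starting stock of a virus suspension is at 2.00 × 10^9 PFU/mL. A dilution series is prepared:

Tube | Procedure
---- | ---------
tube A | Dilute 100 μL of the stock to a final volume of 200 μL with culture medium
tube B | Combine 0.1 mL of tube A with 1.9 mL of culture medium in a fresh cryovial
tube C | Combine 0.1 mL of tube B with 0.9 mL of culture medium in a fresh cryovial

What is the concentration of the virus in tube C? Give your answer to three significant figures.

Step 1: 100 μL brought to 200 μL → factor 200/100 = 2
Step 2: 0.1 mL + 1.9 mL = 2 mL total → factor 2/0.1 = 20
Step 3: 0.1 mL + 0.9 mL = 1 mL total → factor 1/0.1 = 10
Overall dilution factor = 2 × 20 × 10 = 400
Final = 2.00 × 10^9 PFU/mL / 400 = 5.00 × 10^6 PFU/mL

5.00 × 10^6 PFU/mL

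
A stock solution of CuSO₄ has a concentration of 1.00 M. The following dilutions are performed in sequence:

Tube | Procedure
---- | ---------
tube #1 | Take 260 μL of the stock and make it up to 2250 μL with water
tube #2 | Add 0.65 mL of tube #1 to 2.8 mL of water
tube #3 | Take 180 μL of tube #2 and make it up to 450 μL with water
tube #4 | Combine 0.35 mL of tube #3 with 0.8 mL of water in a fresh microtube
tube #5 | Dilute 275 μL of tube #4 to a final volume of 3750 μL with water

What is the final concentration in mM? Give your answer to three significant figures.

0.194 mM

Step 1: 260 μL brought to 2250 μL → factor 2250/260 = 8.6538
Step 2: 0.65 mL + 2.8 mL = 3.45 mL total → factor 3.45/0.65 = 5.3077
Step 3: 180 μL brought to 450 μL → factor 450/180 = 2.5
Step 4: 0.35 mL + 0.8 mL = 1.15 mL total → factor 1.15/0.35 = 3.2857
Step 5: 275 μL brought to 3750 μL → factor 3750/275 = 13.636
Overall dilution factor = 8.6538 × 5.3077 × 2.5 × 3.2857 × 13.636 = 5145
Final = 1.00 M / 5145 = 0.0001944 M = 0.194 mM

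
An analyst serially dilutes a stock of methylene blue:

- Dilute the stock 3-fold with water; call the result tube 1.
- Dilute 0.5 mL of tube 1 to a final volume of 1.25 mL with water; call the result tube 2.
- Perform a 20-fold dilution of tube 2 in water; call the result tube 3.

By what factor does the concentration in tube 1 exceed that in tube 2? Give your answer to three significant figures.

2.50

Step 1: 3-fold → factor 3
Step 2: 0.5 mL brought to 1.25 mL → factor 1.25/0.5 = 2.5
Dilution factor to tube 1 = 3; to tube 2 = 7.5
[tube 1]/[tube 2] = (factor to tube 2)/(factor to tube 1) = 7.5/3 = 2.50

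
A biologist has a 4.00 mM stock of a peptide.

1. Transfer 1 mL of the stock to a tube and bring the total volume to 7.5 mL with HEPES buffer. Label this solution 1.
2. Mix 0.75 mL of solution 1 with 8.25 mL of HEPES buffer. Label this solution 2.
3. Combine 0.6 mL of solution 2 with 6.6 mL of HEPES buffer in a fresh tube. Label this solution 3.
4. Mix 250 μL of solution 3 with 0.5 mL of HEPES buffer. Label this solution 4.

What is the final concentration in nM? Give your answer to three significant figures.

1.23 × 10^3 nM

Step 1: 1 mL brought to 7.5 mL → factor 7.5/1 = 7.5
Step 2: 0.75 mL + 8.25 mL = 9 mL total → factor 9/0.75 = 12
Step 3: 0.6 mL + 6.6 mL = 7.2 mL total → factor 7.2/0.6 = 12
Step 4: 250 μL + 0.5 mL = 750 μL total → factor 750/250 = 3
Overall dilution factor = 7.5 × 12 × 12 × 3 = 3240
Final = 4.00 mM / 3240 = 0.001235 mM = 1.23 × 10^3 nM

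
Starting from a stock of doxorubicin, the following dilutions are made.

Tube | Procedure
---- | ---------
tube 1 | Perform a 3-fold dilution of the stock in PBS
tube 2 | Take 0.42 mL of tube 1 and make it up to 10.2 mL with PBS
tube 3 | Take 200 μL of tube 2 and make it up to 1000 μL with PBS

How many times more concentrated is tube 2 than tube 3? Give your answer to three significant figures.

Step 1: 3-fold → factor 3
Step 2: 0.42 mL brought to 10.2 mL → factor 10.2/0.42 = 24.286
Step 3: 200 μL brought to 1000 μL → factor 1000/200 = 5
Dilution factor to tube 2 = 72.857; to tube 3 = 364.29
[tube 2]/[tube 3] = (factor to tube 3)/(factor to tube 2) = 364.29/72.857 = 5.00

5.00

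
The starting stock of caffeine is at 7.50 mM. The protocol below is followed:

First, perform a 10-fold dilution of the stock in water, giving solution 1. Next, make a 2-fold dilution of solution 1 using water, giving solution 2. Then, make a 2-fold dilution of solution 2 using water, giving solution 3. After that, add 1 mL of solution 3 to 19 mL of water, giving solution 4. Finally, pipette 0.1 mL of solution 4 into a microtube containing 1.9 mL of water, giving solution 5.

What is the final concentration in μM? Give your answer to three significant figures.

0.469 μM

Step 1: 10-fold → factor 10
Step 2: 2-fold → factor 2
Step 3: 2-fold → factor 2
Step 4: 1 mL + 19 mL = 20 mL total → factor 20/1 = 20
Step 5: 0.1 mL + 1.9 mL = 2 mL total → factor 2/0.1 = 20
Overall dilution factor = 10 × 2 × 2 × 20 × 20 = 16000
Final = 7.50 mM / 16000 = 0.0004687 mM = 0.469 μM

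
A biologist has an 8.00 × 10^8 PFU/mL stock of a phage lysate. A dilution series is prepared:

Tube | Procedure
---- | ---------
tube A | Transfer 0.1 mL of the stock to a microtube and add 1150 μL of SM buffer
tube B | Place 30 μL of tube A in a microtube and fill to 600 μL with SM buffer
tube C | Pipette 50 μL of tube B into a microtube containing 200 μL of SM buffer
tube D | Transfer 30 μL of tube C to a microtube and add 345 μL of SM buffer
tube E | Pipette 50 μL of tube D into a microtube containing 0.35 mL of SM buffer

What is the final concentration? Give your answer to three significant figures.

Step 1: 0.1 mL + 1150 μL = 1.25 mL total → factor 1.25/0.1 = 12.5
Step 2: 30 μL brought to 600 μL → factor 600/30 = 20
Step 3: 50 μL + 200 μL = 250 μL total → factor 250/50 = 5
Step 4: 30 μL + 345 μL = 375 μL total → factor 375/30 = 12.5
Step 5: 50 μL + 0.35 mL = 400 μL total → factor 400/50 = 8
Overall dilution factor = 12.5 × 20 × 5 × 12.5 × 8 = 1.25 × 10^5
Final = 8.00 × 10^8 PFU/mL / 1.25 × 10^5 = 6.40 × 10^3 PFU/mL

6.40 × 10^3 PFU/mL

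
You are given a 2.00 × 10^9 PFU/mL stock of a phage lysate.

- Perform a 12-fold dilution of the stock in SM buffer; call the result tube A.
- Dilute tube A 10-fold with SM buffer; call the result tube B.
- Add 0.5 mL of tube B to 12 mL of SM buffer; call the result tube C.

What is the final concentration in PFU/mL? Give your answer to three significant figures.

Step 1: 12-fold → factor 12
Step 2: 10-fold → factor 10
Step 3: 0.5 mL + 12 mL = 12.5 mL total → factor 12.5/0.5 = 25
Overall dilution factor = 12 × 10 × 25 = 3000
Final = 2.00 × 10^9 PFU/mL / 3000 = 6.67 × 10^5 PFU/mL

6.67 × 10^5 PFU/mL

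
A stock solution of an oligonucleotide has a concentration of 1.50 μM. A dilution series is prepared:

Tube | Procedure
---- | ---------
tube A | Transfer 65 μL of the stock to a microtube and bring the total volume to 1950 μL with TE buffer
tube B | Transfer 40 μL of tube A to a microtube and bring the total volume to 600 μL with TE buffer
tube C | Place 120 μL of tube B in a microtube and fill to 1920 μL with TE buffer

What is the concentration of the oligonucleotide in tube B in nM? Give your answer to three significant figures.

Step 1: 65 μL brought to 1950 μL → factor 1950/65 = 30
Step 2: 40 μL brought to 600 μL → factor 600/40 = 15
Dilution factor through tube B = 30 × 15 = 450
[tube B] = 1.50 μM / 450 = 0.003333 μM = 3.33 nM

3.33 nM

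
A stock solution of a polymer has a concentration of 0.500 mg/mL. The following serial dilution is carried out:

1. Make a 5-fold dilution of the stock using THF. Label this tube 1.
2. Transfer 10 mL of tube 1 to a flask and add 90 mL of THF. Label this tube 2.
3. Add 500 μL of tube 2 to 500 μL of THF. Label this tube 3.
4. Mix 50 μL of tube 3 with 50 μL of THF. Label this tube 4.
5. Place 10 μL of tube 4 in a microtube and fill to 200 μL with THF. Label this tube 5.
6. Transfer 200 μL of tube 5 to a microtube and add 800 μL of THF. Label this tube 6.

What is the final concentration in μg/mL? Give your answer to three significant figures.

0.0250 μg/mL

Step 1: 5-fold → factor 5
Step 2: 10 mL + 90 mL = 100 mL total → factor 100/10 = 10
Step 3: 500 μL + 500 μL = 1000 μL total → factor 1000/500 = 2
Step 4: 50 μL + 50 μL = 100 μL total → factor 100/50 = 2
Step 5: 10 μL brought to 200 μL → factor 200/10 = 20
Step 6: 200 μL + 800 μL = 1000 μL total → factor 1000/200 = 5
Overall dilution factor = 5 × 10 × 2 × 2 × 20 × 5 = 20000
Final = 0.500 mg/mL / 20000 = 2.500 × 10^-5 mg/mL = 0.0250 μg/mL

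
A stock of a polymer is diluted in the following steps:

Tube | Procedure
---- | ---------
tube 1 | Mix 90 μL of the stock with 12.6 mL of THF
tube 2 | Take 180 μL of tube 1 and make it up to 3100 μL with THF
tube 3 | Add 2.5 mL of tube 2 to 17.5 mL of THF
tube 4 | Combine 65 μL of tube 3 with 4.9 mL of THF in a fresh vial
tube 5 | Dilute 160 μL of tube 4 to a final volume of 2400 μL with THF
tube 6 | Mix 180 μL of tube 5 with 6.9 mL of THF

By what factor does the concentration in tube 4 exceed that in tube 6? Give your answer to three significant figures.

Step 1: 90 μL + 12.6 mL = 12690 μL total → factor 12690/90 = 141
Step 2: 180 μL brought to 3100 μL → factor 3100/180 = 17.222
Step 3: 2.5 mL + 17.5 mL = 20 mL total → factor 20/2.5 = 8
Step 4: 65 μL + 4.9 mL = 4965 μL total → factor 4965/65 = 76.385
Step 5: 160 μL brought to 2400 μL → factor 2400/160 = 15
Step 6: 180 μL + 6.9 mL = 7080 μL total → factor 7080/180 = 39.333
Dilution factor to tube 4 = 1.4839 × 10^6; to tube 6 = 8.755 × 10^8
[tube 4]/[tube 6] = (factor to tube 6)/(factor to tube 4) = 8.755 × 10^8/1.4839 × 10^6 = 590

590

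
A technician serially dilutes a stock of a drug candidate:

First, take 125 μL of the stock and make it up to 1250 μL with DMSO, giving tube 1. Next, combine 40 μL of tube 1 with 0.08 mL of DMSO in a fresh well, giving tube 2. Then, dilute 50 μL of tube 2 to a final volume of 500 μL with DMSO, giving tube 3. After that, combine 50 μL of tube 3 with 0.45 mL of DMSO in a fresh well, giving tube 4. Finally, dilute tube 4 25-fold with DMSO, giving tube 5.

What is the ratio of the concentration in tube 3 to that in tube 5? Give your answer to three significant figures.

250

Step 1: 125 μL brought to 1250 μL → factor 1250/125 = 10
Step 2: 40 μL + 0.08 mL = 120 μL total → factor 120/40 = 3
Step 3: 50 μL brought to 500 μL → factor 500/50 = 10
Step 4: 50 μL + 0.45 mL = 500 μL total → factor 500/50 = 10
Step 5: 25-fold → factor 25
Dilution factor to tube 3 = 300; to tube 5 = 75000
[tube 3]/[tube 5] = (factor to tube 5)/(factor to tube 3) = 75000/300 = 250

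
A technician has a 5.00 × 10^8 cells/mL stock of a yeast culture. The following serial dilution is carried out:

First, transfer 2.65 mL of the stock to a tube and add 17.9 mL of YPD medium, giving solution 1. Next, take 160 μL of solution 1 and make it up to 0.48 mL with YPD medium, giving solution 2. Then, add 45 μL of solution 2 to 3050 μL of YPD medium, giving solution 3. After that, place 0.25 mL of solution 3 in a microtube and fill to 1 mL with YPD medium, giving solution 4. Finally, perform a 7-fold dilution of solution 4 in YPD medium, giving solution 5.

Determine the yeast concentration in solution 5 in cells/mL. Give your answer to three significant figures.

1.12 × 10^4 cells/mL

Step 1: 2.65 mL + 17.9 mL = 20.55 mL total → factor 20.55/2.65 = 7.7547
Step 2: 160 μL brought to 0.48 mL → factor 480/160 = 3
Step 3: 45 μL + 3050 μL = 3095 μL total → factor 3095/45 = 68.778
Step 4: 0.25 mL brought to 1 mL → factor 1/0.25 = 4
Step 5: 7-fold → factor 7
Overall dilution factor = 7.7547 × 3 × 68.778 × 4 × 7 = 44802
Final = 5.00 × 10^8 cells/mL / 44802 = 1.12 × 10^4 cells/mL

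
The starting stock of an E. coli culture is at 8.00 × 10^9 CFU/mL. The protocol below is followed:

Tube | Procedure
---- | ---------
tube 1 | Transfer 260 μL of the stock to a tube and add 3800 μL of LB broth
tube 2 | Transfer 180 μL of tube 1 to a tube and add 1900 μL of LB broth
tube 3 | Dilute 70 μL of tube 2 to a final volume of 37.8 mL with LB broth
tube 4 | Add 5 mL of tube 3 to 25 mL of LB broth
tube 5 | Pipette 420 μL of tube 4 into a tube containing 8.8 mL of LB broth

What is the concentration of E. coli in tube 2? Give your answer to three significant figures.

Step 1: 260 μL + 3800 μL = 4060 μL total → factor 4060/260 = 15.615
Step 2: 180 μL + 1900 μL = 2080 μL total → factor 2080/180 = 11.556
Dilution factor through tube 2 = 15.615 × 11.556 = 180.44
[tube 2] = 8.00 × 10^9 CFU/mL / 180.44 = 4.43 × 10^7 CFU/mL

4.43 × 10^7 CFU/mL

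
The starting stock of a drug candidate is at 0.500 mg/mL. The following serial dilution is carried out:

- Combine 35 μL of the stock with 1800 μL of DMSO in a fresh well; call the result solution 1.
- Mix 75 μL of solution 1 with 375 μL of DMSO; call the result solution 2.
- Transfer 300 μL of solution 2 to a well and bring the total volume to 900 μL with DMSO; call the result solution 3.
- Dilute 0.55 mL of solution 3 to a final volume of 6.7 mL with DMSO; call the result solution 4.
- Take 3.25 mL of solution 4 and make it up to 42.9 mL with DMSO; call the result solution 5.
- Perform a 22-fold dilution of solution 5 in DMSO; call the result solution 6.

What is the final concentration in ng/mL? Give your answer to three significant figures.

Step 1: 35 μL + 1800 μL = 1835 μL total → factor 1835/35 = 52.429
Step 2: 75 μL + 375 μL = 450 μL total → factor 450/75 = 6
Step 3: 300 μL brought to 900 μL → factor 900/300 = 3
Step 4: 0.55 mL brought to 6.7 mL → factor 6.7/0.55 = 12.182
Step 5: 3.25 mL brought to 42.9 mL → factor 42.9/3.25 = 13.2
Step 6: 22-fold → factor 22
Overall dilution factor = 52.429 × 6 × 3 × 12.182 × 13.2 × 22 = 3.3385 × 10^6
Final = 0.500 mg/mL / 3.3385 × 10^6 = 1.498 × 10^-7 mg/mL = 0.150 ng/mL

0.150 ng/mL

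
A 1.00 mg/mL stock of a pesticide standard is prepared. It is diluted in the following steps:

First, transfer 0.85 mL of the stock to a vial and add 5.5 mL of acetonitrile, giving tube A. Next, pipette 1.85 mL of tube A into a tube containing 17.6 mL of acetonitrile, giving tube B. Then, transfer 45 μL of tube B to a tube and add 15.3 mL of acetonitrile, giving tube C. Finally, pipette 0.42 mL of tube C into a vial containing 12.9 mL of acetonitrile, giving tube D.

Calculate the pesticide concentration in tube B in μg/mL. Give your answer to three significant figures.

12.7 μg/mL

Step 1: 0.85 mL + 5.5 mL = 6.35 mL total → factor 6.35/0.85 = 7.4706
Step 2: 1.85 mL + 17.6 mL = 19.45 mL total → factor 19.45/1.85 = 10.514
Dilution factor through tube B = 7.4706 × 10.514 = 78.542
[tube B] = 1.00 mg/mL / 78.542 = 0.01273 mg/mL = 12.7 μg/mL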